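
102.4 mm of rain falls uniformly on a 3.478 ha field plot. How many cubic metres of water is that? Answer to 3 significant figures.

Area: 3.478 ha = 34780 m².
1 mm over 1 m² is 1 L, so volume = 102.4 × 34780 = 3561472 L = 3560 m³.

3560 cubic metres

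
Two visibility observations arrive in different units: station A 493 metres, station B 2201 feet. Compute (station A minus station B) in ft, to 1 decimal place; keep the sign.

-583.5 ft

station A: 493 m = 1617.454 ft.
Difference: 1617.454 − 2201.000 = -583.5 ft.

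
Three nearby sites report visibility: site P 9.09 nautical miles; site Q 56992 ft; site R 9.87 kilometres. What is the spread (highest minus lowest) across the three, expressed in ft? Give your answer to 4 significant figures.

24610 ft

site P: 9.09 nmi = 55231.89 ft.
site R: 9.87 km = 32381.89 ft.
Spread: 56992.00 − 32381.89 = 24610 ft.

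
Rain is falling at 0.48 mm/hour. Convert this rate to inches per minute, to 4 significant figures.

0.48 mm/hour × 0.0393701 in/mm × 0.0166667 hour/minute = 0.0003150 in/minute.

0.0003150 in/minute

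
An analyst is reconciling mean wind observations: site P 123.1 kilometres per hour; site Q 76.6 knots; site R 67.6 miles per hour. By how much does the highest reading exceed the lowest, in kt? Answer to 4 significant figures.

site P: 123.1 km/h = 66.4687 kt.
site R: 67.6 mph = 58.7428 kt.
Spread: 76.6000 − 58.7428 = 17.86 kt.

17.86 kt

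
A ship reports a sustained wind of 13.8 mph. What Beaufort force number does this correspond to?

Beaufort force 4

13.8 mph = 6.2 m/s, which is Beaufort 4 (moderate breeze, 5.5–7.9 m/s).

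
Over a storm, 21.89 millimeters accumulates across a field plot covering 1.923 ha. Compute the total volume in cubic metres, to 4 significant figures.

Area: 1.923 ha = 19230 m².
1 mm over 1 m² is 1 L, so volume = 21.89 × 19230 = 420944.7 L = 420.9 m³.

420.9 cubic metres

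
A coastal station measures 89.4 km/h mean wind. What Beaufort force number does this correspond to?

89.4 km/h = 24.8 m/s, which is Beaufort 10 (storm, 24.5–28.4 m/s).

Beaufort force 10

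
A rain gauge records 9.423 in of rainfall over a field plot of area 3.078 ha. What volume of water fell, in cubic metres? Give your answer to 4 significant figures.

7367 cubic metres

Depth: 9.423 in × 25.4 = 239.3442 mm.
Area: 3.078 ha = 30780 m².
1 mm over 1 m² is 1 L, so volume = 239.3442 × 30780 = 7367014.5 L = 7367 m³.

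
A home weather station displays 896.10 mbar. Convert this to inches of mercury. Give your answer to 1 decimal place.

1 mb = 0.02953 inHg, so 896.10 × 0.02953 = 26.5 inHg.

26.5 inHg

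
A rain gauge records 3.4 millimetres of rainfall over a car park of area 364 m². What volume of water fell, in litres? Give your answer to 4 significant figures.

1238 litres

1 mm over 1 m² is 1 L, so volume = 3.4 × 364 = 1237.6 L ≈ 1238 L.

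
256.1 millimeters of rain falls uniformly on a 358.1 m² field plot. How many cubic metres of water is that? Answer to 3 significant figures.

91.7 cubic metres

1 mm over 1 m² is 1 L, so volume = 256.1 × 358.1 = 91709.41 L = 91.7 m³.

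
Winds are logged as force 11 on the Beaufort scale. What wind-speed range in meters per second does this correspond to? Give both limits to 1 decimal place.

Beaufort 11 (violent storm) spans 28.5–32.6 m/s.

28.5 to 32.6 m/s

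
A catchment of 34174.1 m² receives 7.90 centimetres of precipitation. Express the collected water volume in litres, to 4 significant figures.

2700000 litres

Depth: 7.90 cm × 10 = 79 mm.
1 mm over 1 m² is 1 L, so volume = 79 × 34174.1 = 2699753.9 L ≈ 2700000 L.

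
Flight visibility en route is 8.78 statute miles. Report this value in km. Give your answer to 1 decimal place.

1 SM = 1.60934 km, so 8.78 × 1.60934 = 14.1 km.

14.1 km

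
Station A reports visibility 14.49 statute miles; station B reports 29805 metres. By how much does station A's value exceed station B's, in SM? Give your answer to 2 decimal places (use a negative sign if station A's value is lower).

station B: 29805 m = 18.5200 SM.
Difference: 14.4900 − 18.5200 = -4.03 SM.

-4.03 SM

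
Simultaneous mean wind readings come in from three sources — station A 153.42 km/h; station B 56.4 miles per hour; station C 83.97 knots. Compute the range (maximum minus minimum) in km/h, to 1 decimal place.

64.7 km/h

station B: 56.4 mph = 90.767 km/h.
station C: 83.97 kt = 155.512 km/h.
Spread: 155.512 − 90.767 = 64.7 km/h.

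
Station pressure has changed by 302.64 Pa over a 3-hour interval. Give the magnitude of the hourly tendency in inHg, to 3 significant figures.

302.64 Pa / 3 h × 0.0002953 inHg/Pa = 0.0298 inHg/h.

0.0298 inHg per hour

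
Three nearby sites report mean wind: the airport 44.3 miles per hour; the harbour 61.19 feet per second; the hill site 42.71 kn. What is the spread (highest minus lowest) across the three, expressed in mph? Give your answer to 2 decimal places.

the harbour: 61.19 ft/s = 41.7205 mph.
the hill site: 42.71 kt = 49.1498 mph.
Spread: 49.1498 − 41.7205 = 7.43 mph.

7.43 mph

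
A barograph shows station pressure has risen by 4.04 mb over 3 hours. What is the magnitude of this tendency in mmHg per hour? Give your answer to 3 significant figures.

1.01 mmHg per hour

4.04 mb / 3 h × 0.750062 mmHg/mb = 1.01 mmHg/h.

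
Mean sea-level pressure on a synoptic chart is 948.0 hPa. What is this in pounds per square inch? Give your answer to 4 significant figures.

1 hPa = 0.0145038 psi, so 948.0 × 0.0145038 = 13.75 psi.

13.75 psi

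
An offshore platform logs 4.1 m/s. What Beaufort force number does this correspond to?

4.1 m/s lies in the Beaufort 3 band (gentle breeze, 3.4–5.4 m/s).

Beaufort force 3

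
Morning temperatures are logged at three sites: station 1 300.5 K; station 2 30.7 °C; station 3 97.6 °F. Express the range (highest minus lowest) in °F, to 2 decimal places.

station 1: 300.5 K = 27.350 °C.
station 3: 97.6 °F = 36.444 °C.
Spread: 36.444 − 27.350 = 9.094 °C = 16.37 °F.

16.37 °F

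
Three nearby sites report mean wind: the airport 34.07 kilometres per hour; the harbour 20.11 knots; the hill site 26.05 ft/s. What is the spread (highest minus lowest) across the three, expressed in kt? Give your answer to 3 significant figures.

4.68 kt

the airport: 34.07 km/h = 18.3963 kt.
the hill site: 26.05 ft/s = 15.4342 kt.
Spread: 20.1100 − 15.4342 = 4.68 kt.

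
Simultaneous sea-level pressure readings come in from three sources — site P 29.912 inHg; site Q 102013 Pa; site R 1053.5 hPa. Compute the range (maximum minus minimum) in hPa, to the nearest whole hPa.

site P: 29.912 inHg = 1012.94 hPa.
site Q: 102013 Pa = 1020.13 hPa.
Spread: 1053.50 − 1012.94 = 41 hPa.

41 hPa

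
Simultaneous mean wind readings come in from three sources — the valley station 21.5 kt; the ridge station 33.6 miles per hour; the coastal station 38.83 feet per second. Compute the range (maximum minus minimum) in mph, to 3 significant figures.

the valley station: 21.5 kt = 24.7418 mph.
the coastal station: 38.83 ft/s = 26.4750 mph.
Spread: 33.6000 − 24.7418 = 8.86 mph.

8.86 mph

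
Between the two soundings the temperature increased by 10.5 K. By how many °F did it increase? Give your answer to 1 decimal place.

A change of 1 °C equals a change of 1.8 °F: Δ°F = 10.5 × 1.8 = 18.9 °F.

18.9 °F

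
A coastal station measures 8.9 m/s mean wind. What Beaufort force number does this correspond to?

Beaufort force 5

8.9 m/s lies in the Beaufort 5 band (fresh breeze, 8.0–10.7 m/s).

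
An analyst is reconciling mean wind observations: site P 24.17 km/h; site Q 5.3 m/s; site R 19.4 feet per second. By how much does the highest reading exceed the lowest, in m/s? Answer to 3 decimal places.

site P: 24.17 km/h = 6.71389 m/s.
site R: 19.4 ft/s = 5.91312 m/s.
Spread: 6.71389 − 5.30000 = 1.414 m/s.

1.414 m/s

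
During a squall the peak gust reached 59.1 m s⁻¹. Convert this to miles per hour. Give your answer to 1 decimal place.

132.2 mph

1 m/s = 2.23694 mph, so 59.1 × 2.23694 = 132.2 mph.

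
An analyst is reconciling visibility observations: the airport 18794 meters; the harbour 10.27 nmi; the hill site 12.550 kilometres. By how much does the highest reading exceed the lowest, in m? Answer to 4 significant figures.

the harbour: 10.27 nmi = 19020.04 m.
the hill site: 12.550 km = 12550.00 m.
Spread: 19020.04 − 12550.00 = 6470 m.

6470 m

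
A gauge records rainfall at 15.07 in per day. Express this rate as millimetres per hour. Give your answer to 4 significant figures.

15.07 in/day × 25.4 mm/in × 0.0416667 day/hour = 15.95 mm/hour.

15.95 mm/hour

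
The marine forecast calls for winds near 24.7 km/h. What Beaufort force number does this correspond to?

24.7 km/h = 6.9 m/s, which is Beaufort 4 (moderate breeze, 5.5–7.9 m/s).

Beaufort force 4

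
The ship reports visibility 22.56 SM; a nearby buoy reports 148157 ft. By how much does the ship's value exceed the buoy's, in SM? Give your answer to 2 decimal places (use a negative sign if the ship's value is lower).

-5.50 SM

the buoy: 148157 ft = 28.0600 SM.
Difference: 22.5600 − 28.0600 = -5.50 SM.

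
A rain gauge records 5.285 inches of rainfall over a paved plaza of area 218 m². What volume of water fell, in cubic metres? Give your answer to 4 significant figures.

Depth: 5.285 in × 25.4 = 134.239 mm.
1 mm over 1 m² is 1 L, so volume = 134.239 × 218 = 29264.102 L = 29.26 m³.

29.26 cubic metres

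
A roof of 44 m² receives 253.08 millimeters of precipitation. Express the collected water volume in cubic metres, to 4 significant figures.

1 mm over 1 m² is 1 L, so volume = 253.08 × 44 = 11135.52 L = 11.14 m³.

11.14 cubic metres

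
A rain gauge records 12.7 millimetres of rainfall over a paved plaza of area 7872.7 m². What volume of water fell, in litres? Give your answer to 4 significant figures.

1 mm over 1 m² is 1 L, so volume = 12.7 × 7872.7 = 99983.29 L ≈ 99980 L.

99980 litres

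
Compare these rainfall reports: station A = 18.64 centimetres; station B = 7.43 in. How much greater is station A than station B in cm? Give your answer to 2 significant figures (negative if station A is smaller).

-0.23 cm

station B: 7.43 in = 18.8722 cm.
Difference: 18.6400 − 18.8722 = -0.23 cm.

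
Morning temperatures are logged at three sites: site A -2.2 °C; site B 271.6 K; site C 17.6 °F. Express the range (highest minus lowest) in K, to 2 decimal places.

site B: 271.6 K = -1.550 °C.
site C: 17.6 °F = -8.000 °C.
Spread: (-1.550) − (-8.000) = 6.450 °C.

6.45 K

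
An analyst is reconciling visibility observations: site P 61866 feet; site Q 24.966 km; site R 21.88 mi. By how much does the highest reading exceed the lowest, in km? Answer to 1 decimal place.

16.4 km

site P: 61866 ft = 18.857 km.
site R: 21.88 SM = 35.212 km.
Spread: 35.212 − 18.857 = 16.4 km.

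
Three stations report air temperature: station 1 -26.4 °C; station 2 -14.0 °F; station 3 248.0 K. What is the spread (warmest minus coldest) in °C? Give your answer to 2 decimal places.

station 2: -14.0 °F = -25.556 °C.
station 3: 248.0 K = -25.150 °C.
Spread: (-25.150) − (-26.400) = 1.250 °C.

1.25 °C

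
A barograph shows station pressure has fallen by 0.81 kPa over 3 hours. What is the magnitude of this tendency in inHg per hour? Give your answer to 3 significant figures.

0.0797 inHg per hour

0.81 kPa / 3 h × 0.2953 inHg/kPa = 0.0797 inHg/h.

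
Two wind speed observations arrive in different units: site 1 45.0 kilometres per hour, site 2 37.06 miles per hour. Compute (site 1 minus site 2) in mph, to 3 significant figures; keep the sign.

-9.10 mph

site 1: 45.0 km/h = 27.9617 mph.
Difference: 27.9617 − 37.0600 = -9.10 mph.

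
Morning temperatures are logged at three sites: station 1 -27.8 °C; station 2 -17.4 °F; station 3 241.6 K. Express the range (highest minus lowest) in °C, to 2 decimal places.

station 2: -17.4 °F = -27.444 °C.
station 3: 241.6 K = -31.550 °C.
Spread: (-27.444) − (-31.550) = 4.106 °C.

4.11 °C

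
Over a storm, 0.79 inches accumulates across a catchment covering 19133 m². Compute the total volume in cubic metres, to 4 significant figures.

Depth: 0.79 in × 25.4 = 20.066 mm.
1 mm over 1 m² is 1 L, so volume = 20.066 × 19133 = 383922.78 L = 383.9 m³.

383.9 cubic metres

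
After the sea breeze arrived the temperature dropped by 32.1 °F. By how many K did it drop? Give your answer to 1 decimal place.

Converting a difference, only the 9/5 scale factor applies: ΔK = 32.1 × 0.5556 = 17.8 K.

17.8 K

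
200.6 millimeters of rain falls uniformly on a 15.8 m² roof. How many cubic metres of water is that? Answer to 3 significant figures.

1 mm over 1 m² is 1 L, so volume = 200.6 × 15.8 = 3169.48 L = 3.17 m³.

3.17 cubic metres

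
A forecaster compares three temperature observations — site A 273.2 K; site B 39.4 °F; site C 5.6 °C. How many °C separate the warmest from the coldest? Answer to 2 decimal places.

site A: 273.2 K = 0.050 °C.
site B: 39.4 °F = 4.111 °C.
Spread: 5.600 − 0.050 = 5.550 °C.

5.55 °C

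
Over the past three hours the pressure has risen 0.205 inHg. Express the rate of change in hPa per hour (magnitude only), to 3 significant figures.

0.205 inHg / 3 h × 33.8639 hPa/inHg = 2.31 hPa/h.

2.31 hPa per hour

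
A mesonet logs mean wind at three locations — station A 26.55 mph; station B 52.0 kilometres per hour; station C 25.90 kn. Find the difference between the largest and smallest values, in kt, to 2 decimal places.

station A: 26.55 mph = 23.0713 kt.
station B: 52.0 km/h = 28.0778 kt.
Spread: 28.0778 − 23.0713 = 5.01 kt.

5.01 kt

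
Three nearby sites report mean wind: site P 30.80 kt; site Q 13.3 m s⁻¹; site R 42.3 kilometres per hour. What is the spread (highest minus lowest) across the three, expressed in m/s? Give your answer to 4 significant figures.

4.095 m/s

site P: 30.80 kt = 15.84489 m/s.
site R: 42.3 km/h = 11.75000 m/s.
Spread: 15.84489 − 11.75000 = 4.095 m/s.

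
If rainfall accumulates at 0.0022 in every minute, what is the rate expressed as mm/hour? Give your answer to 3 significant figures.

0.0022 in/minute × 25.4 mm/in × 60 minute/hour = 3.35 mm/hour.

3.35 mm/hour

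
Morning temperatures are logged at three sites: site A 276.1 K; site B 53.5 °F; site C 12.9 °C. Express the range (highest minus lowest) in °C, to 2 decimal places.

9.95 °C

site A: 276.1 K = 2.950 °C.
site B: 53.5 °F = 11.944 °C.
Spread: 12.900 − 2.950 = 9.950 °C.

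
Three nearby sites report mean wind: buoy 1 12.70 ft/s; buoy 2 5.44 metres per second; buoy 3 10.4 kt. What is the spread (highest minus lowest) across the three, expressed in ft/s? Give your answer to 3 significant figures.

buoy 2: 5.44 m/s = 17.8478 ft/s.
buoy 3: 10.4 kt = 17.5532 ft/s.
Spread: 17.8478 − 12.7000 = 5.15 ft/s.

5.15 ft/s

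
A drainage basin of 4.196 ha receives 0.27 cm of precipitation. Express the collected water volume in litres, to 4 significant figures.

Depth: 0.27 cm × 10 = 2.7 mm.
Area: 4.196 ha = 41960 m².
1 mm over 1 m² is 1 L, so volume = 2.7 × 41960 = 113292 L ≈ 113300 L.

113300 litres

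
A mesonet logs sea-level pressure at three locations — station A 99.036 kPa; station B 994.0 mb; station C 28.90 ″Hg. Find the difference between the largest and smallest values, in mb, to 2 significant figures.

15 mb

station A: 99.036 kPa = 990.36 mb.
station C: 28.90 inHg = 978.67 mb.
Spread: 994.00 − 978.67 = 15 mb.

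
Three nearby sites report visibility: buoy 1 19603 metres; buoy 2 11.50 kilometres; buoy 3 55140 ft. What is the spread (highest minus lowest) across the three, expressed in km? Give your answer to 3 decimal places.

buoy 1: 19603 m = 19.60300 km.
buoy 3: 55140 ft = 16.80667 km.
Spread: 19.60300 − 11.50000 = 8.103 km.

8.103 km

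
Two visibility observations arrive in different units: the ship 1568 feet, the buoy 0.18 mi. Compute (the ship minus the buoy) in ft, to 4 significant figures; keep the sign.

617.6 ft

the buoy: 0.18 SM = 950.400 ft.
Difference: 1568.000 − 950.400 = 617.6 ft.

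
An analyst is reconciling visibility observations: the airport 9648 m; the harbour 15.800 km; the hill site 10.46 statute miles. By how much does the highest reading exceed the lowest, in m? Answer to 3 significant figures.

7190 m

the harbour: 15.800 km = 15800.00 m.
the hill site: 10.46 SM = 16833.74 m.
Spread: 16833.74 − 9648.00 = 7190 m.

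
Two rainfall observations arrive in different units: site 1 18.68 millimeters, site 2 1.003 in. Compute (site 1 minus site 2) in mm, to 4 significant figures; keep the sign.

site 2: 1.003 in = 25.47620 mm.
Difference: 18.68000 − 25.47620 = -6.796 mm.

-6.796 mm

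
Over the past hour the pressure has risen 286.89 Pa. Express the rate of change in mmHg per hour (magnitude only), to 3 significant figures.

2.15 mmHg per hour

286.89 Pa / 1 h × 0.00750062 mmHg/Pa = 2.15 mmHg/h.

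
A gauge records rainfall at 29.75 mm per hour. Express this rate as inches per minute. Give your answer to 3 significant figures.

29.75 mm/hour × 0.0393701 in/mm × 0.0166667 hour/minute = 0.0195 in/minute.

0.0195 in/minute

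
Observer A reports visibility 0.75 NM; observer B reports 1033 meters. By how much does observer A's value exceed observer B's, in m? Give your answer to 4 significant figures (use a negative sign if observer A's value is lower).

observer A: 0.75 nmi = 1389.000 m.
Difference: 1389.000 − 1033.000 = 356.0 m.

356.0 m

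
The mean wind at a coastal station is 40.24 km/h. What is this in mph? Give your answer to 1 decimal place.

25.0 mph

1 km/h = 0.621371 mph, so 40.24 × 0.621371 = 25.0 mph.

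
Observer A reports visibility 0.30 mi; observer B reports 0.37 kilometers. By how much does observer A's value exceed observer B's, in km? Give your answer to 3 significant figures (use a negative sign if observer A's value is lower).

0.113 km

observer A: 0.30 SM = 0.48280 km.
Difference: 0.48280 − 0.37000 = 0.113 km.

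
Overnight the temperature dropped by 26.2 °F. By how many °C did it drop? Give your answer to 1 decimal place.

14.6 °C

For a temperature change the 32° offset cancels: Δ°C = 26.2 × 0.5556 = 14.6 °C.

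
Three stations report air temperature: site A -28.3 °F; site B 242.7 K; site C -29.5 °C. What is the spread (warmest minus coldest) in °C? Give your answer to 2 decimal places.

site A: -28.3 °F = -33.500 °C.
site B: 242.7 K = -30.450 °C.
Spread: (-29.500) − (-33.500) = 4.000 °C.

4.00 °C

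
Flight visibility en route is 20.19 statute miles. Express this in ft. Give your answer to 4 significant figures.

106600 ft

1 SM = 5280 ft, so 20.19 × 5280 = 106600 ft.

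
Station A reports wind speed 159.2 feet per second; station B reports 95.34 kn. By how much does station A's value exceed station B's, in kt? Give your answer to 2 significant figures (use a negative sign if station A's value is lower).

-1.0 kt

station A: 159.2 ft/s = 94.323 kt.
Difference: 94.323 − 95.340 = -1.0 kt.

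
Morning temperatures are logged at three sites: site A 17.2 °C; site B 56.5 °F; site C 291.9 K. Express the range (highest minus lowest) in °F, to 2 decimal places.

9.25 °F

site B: 56.5 °F = 13.611 °C.
site C: 291.9 K = 18.750 °C.
Spread: 18.750 − 13.611 = 5.139 °C = 9.25 °F.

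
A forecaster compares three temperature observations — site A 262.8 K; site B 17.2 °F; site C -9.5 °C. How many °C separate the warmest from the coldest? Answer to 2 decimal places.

2.13 °C

site A: 262.8 K = -10.350 °C.
site B: 17.2 °F = -8.222 °C.
Spread: (-8.222) − (-10.350) = 2.128 °C.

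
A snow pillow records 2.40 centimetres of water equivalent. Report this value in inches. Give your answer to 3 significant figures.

0.945 in

1 cm = 0.393701 in, so 2.40 × 0.393701 = 0.945 in.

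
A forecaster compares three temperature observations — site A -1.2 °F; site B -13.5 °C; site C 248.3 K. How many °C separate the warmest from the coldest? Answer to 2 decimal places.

11.35 °C

site A: -1.2 °F = -18.444 °C.
site C: 248.3 K = -24.850 °C.
Spread: (-13.500) − (-24.850) = 11.350 °C.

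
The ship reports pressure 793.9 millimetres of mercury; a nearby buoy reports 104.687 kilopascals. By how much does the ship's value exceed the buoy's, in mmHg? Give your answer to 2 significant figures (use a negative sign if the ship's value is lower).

8.7 mmHg

the buoy: 104.687 kPa = 785.217 mmHg.
Difference: 793.900 − 785.217 = 8.7 mmHg.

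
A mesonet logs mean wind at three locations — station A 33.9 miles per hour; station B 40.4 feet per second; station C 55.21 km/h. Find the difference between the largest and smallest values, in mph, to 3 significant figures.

6.76 mph

station B: 40.4 ft/s = 27.5455 mph.
station C: 55.21 km/h = 34.3059 mph.
Spread: 34.3059 − 27.5455 = 6.76 mph.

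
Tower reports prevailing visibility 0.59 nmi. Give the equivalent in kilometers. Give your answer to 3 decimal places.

1 nmi = 1.852 km, so 0.59 × 1.852 = 1.093 km.

1.093 km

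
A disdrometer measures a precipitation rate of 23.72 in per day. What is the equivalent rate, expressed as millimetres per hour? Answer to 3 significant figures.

25.1 mm/hour

23.72 in/day × 25.4 mm/in × 0.0416667 day/hour = 25.1 mm/hour.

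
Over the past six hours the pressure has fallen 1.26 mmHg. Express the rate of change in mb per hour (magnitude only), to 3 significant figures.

0.280 mb per hour

1.26 mmHg / 6 h × 1.33322 mb/mmHg = 0.280 mb/h.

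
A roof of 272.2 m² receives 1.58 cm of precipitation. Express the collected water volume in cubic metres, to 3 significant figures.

Depth: 1.58 cm × 10 = 15.8 mm.
1 mm over 1 m² is 1 L, so volume = 15.8 × 272.2 = 4300.76 L = 4.30 m³.

4.30 cubic metres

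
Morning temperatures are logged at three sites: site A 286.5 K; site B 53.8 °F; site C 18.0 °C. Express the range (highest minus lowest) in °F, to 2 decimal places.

site A: 286.5 K = 13.350 °C.
site B: 53.8 °F = 12.111 °C.
Spread: 18.000 − 12.111 = 5.889 °C = 10.60 °F.

10.60 °F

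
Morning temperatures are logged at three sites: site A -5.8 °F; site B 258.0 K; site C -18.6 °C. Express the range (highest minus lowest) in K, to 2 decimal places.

site A: -5.8 °F = -21.000 °C.
site B: 258.0 K = -15.150 °C.
Spread: (-15.150) − (-21.000) = 5.850 °C.

5.85 K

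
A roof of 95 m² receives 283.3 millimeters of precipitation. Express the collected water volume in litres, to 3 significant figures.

1 mm over 1 m² is 1 L, so volume = 283.3 × 95 = 26913.5 L ≈ 26900 L.

26900 litres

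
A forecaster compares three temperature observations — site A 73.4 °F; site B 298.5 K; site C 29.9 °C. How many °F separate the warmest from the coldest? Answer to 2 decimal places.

12.42 °F

site A: 73.4 °F = 23.000 °C.
site B: 298.5 K = 25.350 °C.
Spread: 29.900 − 23.000 = 6.900 °C = 12.42 °F.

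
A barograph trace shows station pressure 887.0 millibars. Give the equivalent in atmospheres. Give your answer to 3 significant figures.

0.875 atm

1 mb = 0.000986923 atm, so 887.0 × 0.000986923 = 0.875 atm.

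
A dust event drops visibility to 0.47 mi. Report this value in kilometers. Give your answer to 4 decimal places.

0.7564 km

1 SM = 1.60934 km, so 0.47 × 1.60934 = 0.7564 km.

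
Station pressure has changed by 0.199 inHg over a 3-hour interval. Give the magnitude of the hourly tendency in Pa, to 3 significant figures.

225 Pa per hour

0.199 inHg / 3 h × 3386.39 Pa/inHg = 225 Pa/h.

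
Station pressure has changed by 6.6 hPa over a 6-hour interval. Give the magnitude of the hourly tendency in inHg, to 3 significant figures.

0.0325 inHg per hour

6.6 hPa / 6 h × 0.02953 inHg/hPa = 0.0325 inHg/h.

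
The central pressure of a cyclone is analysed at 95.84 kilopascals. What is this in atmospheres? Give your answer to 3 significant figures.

0.946 atm

1 kPa = 0.00986923 atm, so 95.84 × 0.00986923 = 0.946 atm.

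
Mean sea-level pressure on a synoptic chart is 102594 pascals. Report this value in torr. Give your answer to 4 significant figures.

769.5 mmHg

1 Pa = 0.00750062 mmHg, so 102594 × 0.00750062 = 769.5 mmHg.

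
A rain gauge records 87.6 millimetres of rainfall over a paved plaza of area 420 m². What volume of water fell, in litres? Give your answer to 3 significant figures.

1 mm over 1 m² is 1 L, so volume = 87.6 × 420 = 36792 L ≈ 36800 L.

36800 litres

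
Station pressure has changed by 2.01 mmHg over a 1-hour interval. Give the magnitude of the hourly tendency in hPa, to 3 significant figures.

2.01 mmHg / 1 h × 1.33322 hPa/mmHg = 2.68 hPa/h.

2.68 hPa per hour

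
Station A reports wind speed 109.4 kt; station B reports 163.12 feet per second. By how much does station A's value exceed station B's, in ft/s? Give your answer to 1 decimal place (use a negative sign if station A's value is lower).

station A: 109.4 kt = 184.646 ft/s.
Difference: 184.646 − 163.120 = 21.5 ft/s.

21.5 ft/s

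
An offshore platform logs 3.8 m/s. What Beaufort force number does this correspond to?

Beaufort force 3

3.8 m/s lies in the Beaufort 3 band (gentle breeze, 3.4–5.4 m/s).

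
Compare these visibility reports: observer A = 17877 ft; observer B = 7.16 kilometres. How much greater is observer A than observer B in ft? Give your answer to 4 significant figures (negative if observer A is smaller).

observer B: 7.16 km = 23490.81 ft.
Difference: 17877.00 − 23490.81 = -5614 ft.

-5614 ft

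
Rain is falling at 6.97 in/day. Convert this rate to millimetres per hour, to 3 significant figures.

7.38 mm/hour

6.97 in/day × 25.4 mm/in × 0.0416667 day/hour = 7.38 mm/hour.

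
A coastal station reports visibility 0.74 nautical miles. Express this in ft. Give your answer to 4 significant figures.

1 nmi = 6076.12 ft, so 0.74 × 6076.12 = 4496 ft.

4496 ft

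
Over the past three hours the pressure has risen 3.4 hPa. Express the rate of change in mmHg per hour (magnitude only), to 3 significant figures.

3.4 hPa / 3 h × 0.750062 mmHg/hPa = 0.850 mmHg/h.

0.850 mmHg per hour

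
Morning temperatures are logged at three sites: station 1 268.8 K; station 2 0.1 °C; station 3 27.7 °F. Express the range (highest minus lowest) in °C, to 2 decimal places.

4.45 °C

station 1: 268.8 K = -4.350 °C.
station 3: 27.7 °F = -2.389 °C.
Spread: 0.100 − (-4.350) = 4.450 °C.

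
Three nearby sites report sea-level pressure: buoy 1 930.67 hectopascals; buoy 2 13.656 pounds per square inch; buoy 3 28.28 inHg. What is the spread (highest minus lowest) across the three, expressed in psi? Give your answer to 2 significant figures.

0.39 psi

buoy 1: 930.67 hPa = 13.4982 psi.
buoy 3: 28.28 inHg = 13.8898 psi.
Spread: 13.8898 − 13.4982 = 0.39 psi.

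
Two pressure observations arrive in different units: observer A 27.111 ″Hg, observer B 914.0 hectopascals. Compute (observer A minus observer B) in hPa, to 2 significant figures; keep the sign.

4.1 hPa

observer A: 27.111 inHg = 918.084 hPa.
Difference: 918.084 − 914.000 = 4.1 hPa.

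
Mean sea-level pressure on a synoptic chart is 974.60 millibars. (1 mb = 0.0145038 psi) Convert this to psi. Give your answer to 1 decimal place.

14.1 psi

1 mb = 0.0145038 psi, so 974.60 × 0.0145038 = 14.1 psi.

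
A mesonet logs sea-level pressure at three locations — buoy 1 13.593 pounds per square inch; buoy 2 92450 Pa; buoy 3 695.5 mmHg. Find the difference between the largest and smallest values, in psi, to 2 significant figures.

0.18 psi

buoy 2: 92450 Pa = 13.4087 psi.
buoy 3: 695.5 mmHg = 13.4487 psi.
Spread: 13.5930 − 13.4087 = 0.18 psi.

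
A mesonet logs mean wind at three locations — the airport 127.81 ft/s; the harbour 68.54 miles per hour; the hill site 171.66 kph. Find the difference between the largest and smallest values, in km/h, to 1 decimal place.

61.4 km/h

the airport: 127.81 ft/s = 140.243 km/h.
the harbour: 68.54 mph = 110.304 km/h.
Spread: 171.660 − 110.304 = 61.4 km/h.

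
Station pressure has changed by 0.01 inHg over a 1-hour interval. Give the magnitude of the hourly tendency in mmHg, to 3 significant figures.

0.254 mmHg per hour

0.01 inHg / 1 h × 25.4 mmHg/inHg = 0.254 mmHg/h.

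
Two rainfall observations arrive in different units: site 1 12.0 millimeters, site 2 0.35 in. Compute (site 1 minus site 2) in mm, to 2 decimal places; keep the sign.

site 2: 0.35 in = 8.8900 mm.
Difference: 12.0000 − 8.8900 = 3.11 mm.

3.11 mm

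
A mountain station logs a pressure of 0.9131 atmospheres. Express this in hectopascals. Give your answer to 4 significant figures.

925.2 hPa

1 atm = 1013.25 hPa, so 0.9131 × 1013.25 = 925.2 hPa.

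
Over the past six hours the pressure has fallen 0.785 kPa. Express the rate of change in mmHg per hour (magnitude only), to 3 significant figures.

0.981 mmHg per hour

0.785 kPa / 6 h × 7.50062 mmHg/kPa = 0.981 mmHg/h.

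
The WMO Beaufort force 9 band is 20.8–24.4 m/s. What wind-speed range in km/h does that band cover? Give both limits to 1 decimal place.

20.8–24.4 m/s × 3.6 = 74.9–87.8 km/h.

74.9 to 87.8 km/h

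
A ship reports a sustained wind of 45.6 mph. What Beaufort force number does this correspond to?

Beaufort force 8

45.6 mph = 20.4 m/s, which is Beaufort 8 (gale, 17.2–20.7 m/s).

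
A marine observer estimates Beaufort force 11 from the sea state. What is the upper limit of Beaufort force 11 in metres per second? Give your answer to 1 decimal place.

Beaufort 11 (violent storm) spans 28.5–32.6 m/s.

32.6 m/s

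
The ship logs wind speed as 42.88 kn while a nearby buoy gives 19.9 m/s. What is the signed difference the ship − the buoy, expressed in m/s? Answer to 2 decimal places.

2.16 m/s

the ship: 42.88 kt = 22.0594 m/s.
Difference: 22.0594 − 19.9000 = 2.16 m/s.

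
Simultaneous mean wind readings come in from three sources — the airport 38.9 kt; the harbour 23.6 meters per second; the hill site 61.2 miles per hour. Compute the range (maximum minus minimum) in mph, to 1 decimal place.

the airport: 38.9 kt = 44.765 mph.
the harbour: 23.6 m/s = 52.792 mph.
Spread: 61.200 − 44.765 = 16.4 mph.

16.4 mph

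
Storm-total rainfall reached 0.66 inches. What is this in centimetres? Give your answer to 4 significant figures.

1 in = 2.54 cm, so 0.66 × 2.54 = 1.676 cm.

1.676 cm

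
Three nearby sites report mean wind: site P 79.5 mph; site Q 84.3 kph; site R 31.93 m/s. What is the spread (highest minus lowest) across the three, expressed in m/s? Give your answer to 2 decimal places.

12.12 m/s

site P: 79.5 mph = 35.5397 m/s.
site Q: 84.3 km/h = 23.4167 m/s.
Spread: 35.5397 − 23.4167 = 12.12 m/s.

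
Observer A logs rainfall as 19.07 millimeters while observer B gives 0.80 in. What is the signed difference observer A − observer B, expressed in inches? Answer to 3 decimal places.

-0.049 in

observer A: 19.07 mm = 0.75079 in.
Difference: 0.75079 − 0.80000 = -0.049 in.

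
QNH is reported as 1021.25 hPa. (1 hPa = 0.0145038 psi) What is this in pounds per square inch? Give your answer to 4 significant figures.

1 hPa = 0.0145038 psi, so 1021.25 × 0.0145038 = 14.81 psi.

14.81 psi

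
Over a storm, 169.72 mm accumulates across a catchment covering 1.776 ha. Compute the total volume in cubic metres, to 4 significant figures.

Area: 1.776 ha = 17760 m².
1 mm over 1 m² is 1 L, so volume = 169.72 × 17760 = 3014227.2 L = 3014 m³.

3014 cubic metres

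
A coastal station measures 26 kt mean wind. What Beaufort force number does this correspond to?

Beaufort force 6

26 kt lies in the Beaufort 6 band (strong breeze, 22–27 kt).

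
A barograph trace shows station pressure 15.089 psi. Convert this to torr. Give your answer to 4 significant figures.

780.3 mmHg

1 psi = 51.7149 mmHg, so 15.089 × 51.7149 = 780.3 mmHg.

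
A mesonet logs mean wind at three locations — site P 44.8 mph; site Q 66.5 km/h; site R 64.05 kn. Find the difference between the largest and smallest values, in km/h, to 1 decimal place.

52.1 km/h

site P: 44.8 mph = 72.099 km/h.
site R: 64.05 kt = 118.621 km/h.
Spread: 118.621 − 66.500 = 52.1 km/h.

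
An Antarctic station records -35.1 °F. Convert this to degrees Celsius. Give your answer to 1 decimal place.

-37.3 °C

°C = (°F − 32) × 5/9 = (-35.1 − 32) / 1.8 = -37.3 °C.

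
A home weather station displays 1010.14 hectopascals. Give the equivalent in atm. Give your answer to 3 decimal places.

0.997 atm

1 hPa = 0.000986923 atm, so 1010.14 × 0.000986923 = 0.997 atm.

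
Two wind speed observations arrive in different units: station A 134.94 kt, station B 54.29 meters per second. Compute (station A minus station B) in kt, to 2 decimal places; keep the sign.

station B: 54.29 m/s = 105.5313 kt.
Difference: 134.9400 − 105.5313 = 29.41 kt.

29.41 kt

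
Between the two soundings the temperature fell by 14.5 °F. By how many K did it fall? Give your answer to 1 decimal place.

8.1 K

A change of 1 °C equals a change of 1.8 °F: ΔK = 14.5 × 0.5556 = 8.1 K.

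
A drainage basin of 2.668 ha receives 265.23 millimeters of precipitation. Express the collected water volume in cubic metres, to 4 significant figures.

7076 cubic metres

Area: 2.668 ha = 26680 m².
1 mm over 1 m² is 1 L, so volume = 265.23 × 26680 = 7076336.4 L = 7076 m³.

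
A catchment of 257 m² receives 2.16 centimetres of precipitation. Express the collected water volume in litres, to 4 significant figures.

Depth: 2.16 cm × 10 = 21.6 mm.
1 mm over 1 m² is 1 L, so volume = 21.6 × 257 = 5551.2 L ≈ 5551 L.

5551 litres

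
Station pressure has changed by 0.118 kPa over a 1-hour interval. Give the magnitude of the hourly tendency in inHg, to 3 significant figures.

0.118 kPa / 1 h × 0.2953 inHg/kPa = 0.0348 inHg/h.

0.0348 inHg per hour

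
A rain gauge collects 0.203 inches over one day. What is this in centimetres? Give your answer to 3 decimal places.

0.516 cm

1 in = 2.54 cm, so 0.203 × 2.54 = 0.516 cm.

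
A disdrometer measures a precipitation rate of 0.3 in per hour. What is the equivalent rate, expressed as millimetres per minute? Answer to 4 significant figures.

0.3 in/hour × 25.4 mm/in × 0.0166667 hour/minute = 0.1270 mm/minute.

0.1270 mm/minute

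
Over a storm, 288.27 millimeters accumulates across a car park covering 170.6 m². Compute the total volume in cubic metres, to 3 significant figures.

49.2 cubic metres

1 mm over 1 m² is 1 L, so volume = 288.27 × 170.6 = 49178.862 L = 49.2 m³.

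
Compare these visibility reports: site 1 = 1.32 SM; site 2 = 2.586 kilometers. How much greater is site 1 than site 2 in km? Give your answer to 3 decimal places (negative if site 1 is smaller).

site 1: 1.32 SM = 2.12433 km.
Difference: 2.12433 − 2.58600 = -0.462 km.

-0.462 km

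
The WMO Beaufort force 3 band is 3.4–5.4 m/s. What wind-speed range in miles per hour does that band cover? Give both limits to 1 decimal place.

7.6 to 12.1 mph

3.4–5.4 m/s × 2.237 = 7.6–12.1 mph.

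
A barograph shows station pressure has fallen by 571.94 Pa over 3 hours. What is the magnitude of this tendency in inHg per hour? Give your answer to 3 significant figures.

571.94 Pa / 3 h × 0.0002953 inHg/Pa = 0.0563 inHg/h.

0.0563 inHg per hour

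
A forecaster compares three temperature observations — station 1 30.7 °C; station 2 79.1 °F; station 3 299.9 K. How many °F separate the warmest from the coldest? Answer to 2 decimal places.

station 2: 79.1 °F = 26.167 °C.
station 3: 299.9 K = 26.750 °C.
Spread: 30.700 − 26.167 = 4.533 °C = 8.16 °F.

8.16 °F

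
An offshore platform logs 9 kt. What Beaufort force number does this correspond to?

9 kt lies in the Beaufort 3 band (gentle breeze, 7–10 kt).

Beaufort force 3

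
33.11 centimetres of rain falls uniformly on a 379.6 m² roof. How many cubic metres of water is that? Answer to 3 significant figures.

Depth: 33.11 cm × 10 = 331.1 mm.
1 mm over 1 m² is 1 L, so volume = 331.1 × 379.6 = 125685.56 L = 126 m³.

126 cubic metres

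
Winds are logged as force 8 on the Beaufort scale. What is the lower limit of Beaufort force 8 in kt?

Beaufort 8 (gale) spans 34–40 knots.

34 kt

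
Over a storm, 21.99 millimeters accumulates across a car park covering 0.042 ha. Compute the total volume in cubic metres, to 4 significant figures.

9.236 cubic metres

Area: 0.042 ha = 420 m².
1 mm over 1 m² is 1 L, so volume = 21.99 × 420 = 9235.8 L = 9.236 m³.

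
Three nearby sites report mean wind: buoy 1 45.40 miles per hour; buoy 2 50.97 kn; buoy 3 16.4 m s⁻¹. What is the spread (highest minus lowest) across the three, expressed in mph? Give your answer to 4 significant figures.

buoy 2: 50.97 kt = 58.6552 mph.
buoy 3: 16.4 m/s = 36.6858 mph.
Spread: 58.6552 − 36.6858 = 21.97 mph.

21.97 mph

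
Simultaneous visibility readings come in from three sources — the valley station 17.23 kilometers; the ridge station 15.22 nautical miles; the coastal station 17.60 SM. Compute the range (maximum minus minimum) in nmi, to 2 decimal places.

the valley station: 17.23 km = 9.3035 nmi.
the coastal station: 17.60 SM = 15.2940 nmi.
Spread: 15.2940 − 9.3035 = 5.99 nmi.

5.99 nmi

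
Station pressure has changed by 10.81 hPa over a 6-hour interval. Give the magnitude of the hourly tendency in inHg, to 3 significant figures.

0.0532 inHg per hour

10.81 hPa / 6 h × 0.02953 inHg/hPa = 0.0532 inHg/h.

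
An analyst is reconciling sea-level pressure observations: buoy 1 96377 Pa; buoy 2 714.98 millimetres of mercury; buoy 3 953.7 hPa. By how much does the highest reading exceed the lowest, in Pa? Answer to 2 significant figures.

1100 Pa

buoy 2: 714.98 mmHg = 95322.84 Pa.
buoy 3: 953.7 hPa = 95370.00 Pa.
Spread: 96377.00 − 95322.84 = 1100 Pa.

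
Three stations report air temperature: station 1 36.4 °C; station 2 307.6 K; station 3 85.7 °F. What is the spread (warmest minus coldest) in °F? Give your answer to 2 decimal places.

11.82 °F

station 2: 307.6 K = 34.450 °C.
station 3: 85.7 °F = 29.833 °C.
Spread: 36.400 − 29.833 = 6.567 °C = 11.82 °F.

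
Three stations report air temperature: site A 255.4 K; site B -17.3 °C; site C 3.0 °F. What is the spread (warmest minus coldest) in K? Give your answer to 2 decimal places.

1.64 K

site A: 255.4 K = -17.750 °C.
site C: 3.0 °F = -16.111 °C.
Spread: (-16.111) − (-17.750) = 1.639 °C.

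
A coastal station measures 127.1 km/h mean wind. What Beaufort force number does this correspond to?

127.1 km/h = 35.3 m/s, which is Beaufort 12 (hurricane force, ≥32.7 m/s).

Beaufort force 12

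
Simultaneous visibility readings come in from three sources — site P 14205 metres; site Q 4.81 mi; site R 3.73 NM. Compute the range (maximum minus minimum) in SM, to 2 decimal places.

site P: 14205 m = 8.8266 SM.
site R: 3.73 nmi = 4.2924 SM.
Spread: 8.8266 − 4.2924 = 4.53 SM.

4.53 SM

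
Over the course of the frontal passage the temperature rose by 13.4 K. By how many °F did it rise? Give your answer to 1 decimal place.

For a temperature change the 32° offset cancels: Δ°F = 13.4 × 1.8 = 24.1 °F.

24.1 °F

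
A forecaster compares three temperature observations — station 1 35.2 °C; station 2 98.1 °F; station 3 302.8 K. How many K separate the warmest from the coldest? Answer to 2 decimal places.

7.07 K

station 2: 98.1 °F = 36.722 °C.
station 3: 302.8 K = 29.650 °C.
Spread: 36.722 − 29.650 = 7.072 °C.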